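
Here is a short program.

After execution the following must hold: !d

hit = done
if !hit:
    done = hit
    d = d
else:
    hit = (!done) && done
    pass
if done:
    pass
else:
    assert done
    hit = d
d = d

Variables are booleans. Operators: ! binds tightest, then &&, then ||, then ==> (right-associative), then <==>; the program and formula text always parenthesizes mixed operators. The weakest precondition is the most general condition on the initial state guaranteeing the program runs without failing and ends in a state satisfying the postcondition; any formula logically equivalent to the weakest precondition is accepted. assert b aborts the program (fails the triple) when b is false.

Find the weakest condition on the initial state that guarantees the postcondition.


Working backward. After the program, !d must hold.
Before d := d: !d
Then branch requires !d; else branch requires done && (!d).
Before the if: (done ==> (!d)) && ((!done) ==> (done && (!d)))
Then branch requires (hit ==> (!d)) && ((!hit) ==> (hit && (!d))); else branch requires (done ==> (!d)) && ((!done) ==> (done && (!d))).
Before the if: ((!hit) ==> ((hit ==> (!d)) && ((!hit) ==> (hit && (!d))))) && (hit ==> ((done ==> (!d)) && ((!done) ==> (done && (!d)))))
Before hit := done: ((!done) ==> ((done ==> (!d)) && ((!done) ==> (done && (!d))))) && (done ==> ((done ==> (!d)) && ((!done) ==> (done && (!d)))))
Answer: WP = ((!done) ==> ((done ==> (!d)) && ((!done) ==> (done && (!d))))) && (done ==> ((done ==> (!d)) && ((!done) ==> (done && (!d)))))


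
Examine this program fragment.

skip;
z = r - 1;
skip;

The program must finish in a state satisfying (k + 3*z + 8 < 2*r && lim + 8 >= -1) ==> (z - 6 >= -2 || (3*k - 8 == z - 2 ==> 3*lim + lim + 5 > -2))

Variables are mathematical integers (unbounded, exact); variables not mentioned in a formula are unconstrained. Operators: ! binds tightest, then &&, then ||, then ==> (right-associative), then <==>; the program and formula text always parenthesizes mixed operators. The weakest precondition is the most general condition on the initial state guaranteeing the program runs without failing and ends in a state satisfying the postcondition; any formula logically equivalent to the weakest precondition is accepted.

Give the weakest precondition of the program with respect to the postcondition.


Working backward. After the program, the postcondition (k + 3*z + 8 < 2*r && lim + 8 >= -1) ==> (z - 6 >= -2 || (3*k - 8 == z - 2 ==> 3*lim + lim + 5 > -2)) must hold; in canonical form it is (k + 3*z < 2*r - 8 && lim >= -9) ==> (z >= 4 || (3*k == z + 6 ==> 4*lim > -7)).
Before skip: (k + 3*z < 2*r - 8 && lim >= -9) ==> (z >= 4 || (3*k == z + 6 ==> 4*lim > -7))
Before z := r - 1: (k + r < -5 && lim >= -9) ==> (r >= 5 || (3*k == r + 5 ==> 4*lim > -7))
Before skip: (k + r < -5 && lim >= -9) ==> (r >= 5 || (3*k == r + 5 ==> 4*lim > -7))
Answer: WP = (k + r < -5 && lim >= -9) ==> (r >= 5 || (3*k == r + 5 ==> 4*lim > -7))


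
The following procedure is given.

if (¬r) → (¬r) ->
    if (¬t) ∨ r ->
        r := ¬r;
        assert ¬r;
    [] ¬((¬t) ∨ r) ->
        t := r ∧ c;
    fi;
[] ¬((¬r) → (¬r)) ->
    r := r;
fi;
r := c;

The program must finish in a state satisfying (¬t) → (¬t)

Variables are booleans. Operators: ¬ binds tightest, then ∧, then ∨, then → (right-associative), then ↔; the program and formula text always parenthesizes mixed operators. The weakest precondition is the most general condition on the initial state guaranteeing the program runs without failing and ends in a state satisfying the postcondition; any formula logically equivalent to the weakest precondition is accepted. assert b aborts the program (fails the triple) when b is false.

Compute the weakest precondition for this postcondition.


Working backward. After the program, the postcondition (¬t) → (¬t) must hold; in canonical form it is true.
Before r := c: true
Then branch requires ((¬t) ∨ r) → r; else branch requires true.
Before the if: ((¬t) ∨ r) → r
Answer: WP = ((¬t) ∨ r) → r


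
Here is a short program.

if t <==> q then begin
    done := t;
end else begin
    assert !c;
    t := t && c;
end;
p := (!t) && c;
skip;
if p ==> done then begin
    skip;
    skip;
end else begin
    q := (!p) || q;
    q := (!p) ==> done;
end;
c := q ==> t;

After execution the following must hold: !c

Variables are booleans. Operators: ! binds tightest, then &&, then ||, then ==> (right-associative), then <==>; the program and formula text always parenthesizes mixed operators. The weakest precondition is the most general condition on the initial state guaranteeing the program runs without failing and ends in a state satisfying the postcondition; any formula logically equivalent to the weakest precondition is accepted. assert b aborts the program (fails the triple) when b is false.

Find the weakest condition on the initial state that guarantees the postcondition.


Working backward. After the program, !c must hold.
Before c := q ==> t: !(q ==> t)
Then branch requires !(q ==> t); else branch requires !(((!p) ==> done) ==> t).
Before the if: ((p ==> done) ==> (!(q ==> t))) && ((!(p ==> done)) ==> (!(((!p) ==> done) ==> t)))
Before skip: ((p ==> done) ==> (!(q ==> t))) && ((!(p ==> done)) ==> (!(((!p) ==> done) ==> t)))
Before p := (!t) && c: ((((!t) && c) ==> done) ==> (!(q ==> t))) && ((!(((!t) && c) ==> done)) ==> (!(((!((!t) && c)) ==> done) ==> t)))
Then branch requires ((((!t) && c) ==> t) ==> (!(q ==> t))) && ((!(((!t) && c) ==> t)) ==> (!(((!((!t) && c)) ==> t) ==> t))); else branch requires (!c) && ((((!(t && c)) && c) ==> done) ==> (!(q ==> (t && c)))) && ((!(((!(t && c)) && c) ==> done)) ==> (!(((!((!(t && c)) && c)) ==> done) ==> (t && c)))).
Before the if: ((t <==> q) ==> (((((!t) && c) ==> t) ==> (!(q ==> t))) && ((!(((!t) && c) ==> t)) ==> (!(((!((!t) && c)) ==> t) ==> t))))) && ((!(t <==> q)) ==> ((!c) && ((((!(t && c)) && c) ==> done) ==> (!(q ==> (t && c)))) && ((!(((!(t && c)) && c) ==> done)) ==> (!(((!((!(t && c)) && c)) ==> done) ==> (t && c))))))
Answer: WP = ((t <==> q) ==> (((((!t) && c) ==> t) ==> (!(q ==> t))) && ((!(((!t) && c) ==> t)) ==> (!(((!((!t) && c)) ==> t) ==> t))))) && ((!(t <==> q)) ==> ((!c) && ((((!(t && c)) && c) ==> done) ==> (!(q ==> (t && c)))) && ((!(((!(t && c)) && c) ==> done)) ==> (!(((!((!(t && c)) && c)) ==> done) ==> (t && c))))))


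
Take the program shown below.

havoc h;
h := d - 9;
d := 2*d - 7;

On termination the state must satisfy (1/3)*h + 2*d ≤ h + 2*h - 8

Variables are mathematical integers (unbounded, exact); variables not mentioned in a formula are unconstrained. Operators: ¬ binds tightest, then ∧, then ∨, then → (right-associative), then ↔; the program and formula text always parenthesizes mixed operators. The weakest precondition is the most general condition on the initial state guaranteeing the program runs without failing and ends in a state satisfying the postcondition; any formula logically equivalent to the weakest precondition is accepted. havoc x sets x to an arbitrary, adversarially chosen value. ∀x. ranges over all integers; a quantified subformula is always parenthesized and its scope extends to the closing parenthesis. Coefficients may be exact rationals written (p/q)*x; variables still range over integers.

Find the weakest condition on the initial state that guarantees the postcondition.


Working backward. After the program, the postcondition (1/3)*h + 2*d ≤ h + 2*h - 8 must hold; in canonical form it is 2*d ≤ (8/3)*h - 8.
Before d := 2*d - 7: 4*d ≤ (8/3)*h + 6
Before h := d - 9: (4/3)*d ≤ -18
Before havoc h: (4/3)*d ≤ -18
Answer: WP = (4/3)*d ≤ -18


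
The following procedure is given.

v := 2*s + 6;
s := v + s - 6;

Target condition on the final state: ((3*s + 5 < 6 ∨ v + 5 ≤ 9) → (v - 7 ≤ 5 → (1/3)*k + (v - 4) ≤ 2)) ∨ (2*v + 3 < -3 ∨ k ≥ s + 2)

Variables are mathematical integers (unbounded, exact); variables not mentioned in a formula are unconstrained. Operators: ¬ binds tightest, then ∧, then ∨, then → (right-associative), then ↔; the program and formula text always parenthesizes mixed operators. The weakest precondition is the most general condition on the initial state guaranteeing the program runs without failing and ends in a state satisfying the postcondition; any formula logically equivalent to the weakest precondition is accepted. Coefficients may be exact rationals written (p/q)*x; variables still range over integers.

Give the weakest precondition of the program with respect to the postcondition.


Working backward. After the program, the postcondition ((3*s + 5 < 6 ∨ v + 5 ≤ 9) → (v - 7 ≤ 5 → (1/3)*k + (v - 4) ≤ 2)) ∨ (2*v + 3 < -3 ∨ k ≥ s + 2) must hold; in canonical form it is ((3*s < 1 ∨ v ≤ 4) → (v ≤ 12 → (1/3)*k + v ≤ 6)) ∨ 2*v < -6 ∨ k ≥ s + 2.
Before s := v + s - 6: ((3*s + 3*v < 19 ∨ v ≤ 4) → (v ≤ 12 → (1/3)*k + v ≤ 6)) ∨ 2*v < -6 ∨ k ≥ s + v - 4
Before v := 2*s + 6: ((9*s < 1 ∨ 2*s ≤ -2) → (2*s ≤ 6 → (1/3)*k + 2*s ≤ 0)) ∨ 4*s < -18 ∨ k ≥ 3*s + 2
Answer: WP = ((9*s < 1 ∨ 2*s ≤ -2) → (2*s ≤ 6 → (1/3)*k + 2*s ≤ 0)) ∨ 4*s < -18 ∨ k ≥ 3*s + 2


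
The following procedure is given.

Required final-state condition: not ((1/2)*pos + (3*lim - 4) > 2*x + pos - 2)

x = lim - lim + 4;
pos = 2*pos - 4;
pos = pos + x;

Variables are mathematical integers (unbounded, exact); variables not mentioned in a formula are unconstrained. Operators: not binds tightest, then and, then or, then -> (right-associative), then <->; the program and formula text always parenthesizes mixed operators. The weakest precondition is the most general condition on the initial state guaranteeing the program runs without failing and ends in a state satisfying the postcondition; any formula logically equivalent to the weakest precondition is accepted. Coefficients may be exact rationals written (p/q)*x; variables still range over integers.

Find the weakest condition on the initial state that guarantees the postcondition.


Working backward. After the program, the postcondition not ((1/2)*pos + (3*lim - 4) > 2*x + pos - 2) must hold; in canonical form it is not (3*lim > (1/2)*pos + 2*x + 2).
Before pos := pos + x: not (3*lim > (1/2)*pos + (5/2)*x + 2)
Before pos := 2*pos - 4: not (3*lim > pos + (5/2)*x)
Before x := lim - lim + 4: not (3*lim > pos + 10)
Answer: WP = not (3*lim > pos + 10)


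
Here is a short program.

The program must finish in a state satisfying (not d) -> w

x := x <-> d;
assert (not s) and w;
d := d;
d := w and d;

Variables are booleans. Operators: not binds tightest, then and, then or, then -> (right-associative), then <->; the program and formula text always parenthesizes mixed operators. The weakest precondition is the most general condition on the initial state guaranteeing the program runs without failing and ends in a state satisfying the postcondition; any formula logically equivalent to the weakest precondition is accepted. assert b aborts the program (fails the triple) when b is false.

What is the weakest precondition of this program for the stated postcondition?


Working backward. After the program, (not d) -> w must hold.
Before d := w and d: (not (w and d)) -> w
Before d := d: (not (w and d)) -> w
Before assert (not s) and w: (not s) and w and ((not (w and d)) -> w)
Before x := x <-> d: (not s) and w and ((not (w and d)) -> w)
Answer: WP = (not s) and w and ((not (w and d)) -> w)


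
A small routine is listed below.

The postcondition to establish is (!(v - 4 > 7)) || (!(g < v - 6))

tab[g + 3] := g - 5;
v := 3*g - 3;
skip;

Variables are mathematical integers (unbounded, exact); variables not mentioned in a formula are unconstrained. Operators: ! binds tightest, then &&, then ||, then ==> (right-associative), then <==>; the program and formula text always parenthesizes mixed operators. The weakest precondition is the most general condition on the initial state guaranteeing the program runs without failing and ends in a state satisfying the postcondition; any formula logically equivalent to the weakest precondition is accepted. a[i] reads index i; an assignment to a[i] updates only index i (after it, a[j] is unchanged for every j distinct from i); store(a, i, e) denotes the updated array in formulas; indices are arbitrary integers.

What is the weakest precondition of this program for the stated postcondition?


Working backward. After the program, the postcondition (!(v - 4 > 7)) || (!(g < v - 6)) must hold; in canonical form it is (!(v > 11)) || (!(g < v - 6)).
Before skip: (!(v > 11)) || (!(g < v - 6))
Before v := 3*g - 3: (!(3*g > 14)) || (!(2*g > 9))
Before tab[g + 3] := g - 5: (!(3*g > 14)) || (!(2*g > 9))
Answer: WP = (!(3*g > 14)) || (!(2*g > 9))


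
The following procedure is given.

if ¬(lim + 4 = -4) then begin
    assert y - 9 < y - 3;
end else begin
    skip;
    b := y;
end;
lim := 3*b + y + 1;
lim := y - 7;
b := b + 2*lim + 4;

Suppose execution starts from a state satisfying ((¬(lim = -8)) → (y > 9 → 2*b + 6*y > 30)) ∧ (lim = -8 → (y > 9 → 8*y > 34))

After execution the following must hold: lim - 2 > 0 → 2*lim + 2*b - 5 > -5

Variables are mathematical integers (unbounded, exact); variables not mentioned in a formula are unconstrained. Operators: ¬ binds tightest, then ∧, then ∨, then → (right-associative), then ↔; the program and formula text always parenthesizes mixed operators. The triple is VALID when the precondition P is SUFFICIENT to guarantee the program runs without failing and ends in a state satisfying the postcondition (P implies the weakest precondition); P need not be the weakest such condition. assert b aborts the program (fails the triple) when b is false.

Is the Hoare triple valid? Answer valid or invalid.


Working backward. After the program, the postcondition lim - 2 > 0 → 2*lim + 2*b - 5 > -5 must hold; in canonical form it is lim > 2 → 2*b + 2*lim > 0.
Before b := b + 2*lim + 4: lim > 2 → 2*b + 6*lim > -8
Before lim := y - 7: y > 9 → 2*b + 6*y > 34
Before lim := 3*b + y + 1: y > 9 → 2*b + 6*y > 34
Then branch requires y > 9 → 2*b + 6*y > 34; else branch requires y > 9 → 8*y > 34.
Before the if: ((¬(lim = -8)) → (y > 9 → 2*b + 6*y > 34)) ∧ (lim = -8 → (y > 9 → 8*y > 34))
The weakest precondition is ((¬(lim = -8)) → (y > 9 → 2*b + 6*y > 34)) ∧ (lim = -8 → (y > 9 → 8*y > 34)).
Check whether ((¬(lim = -8)) → (y > 9 → 2*b + 6*y > 30)) ∧ (lim = -8 → (y > 9 → 8*y > 34)) implies it.
Countermodel: at the initial state b = -13, lim = -7, y = 10, the precondition holds but the weakest precondition fails.
Answer: invalid


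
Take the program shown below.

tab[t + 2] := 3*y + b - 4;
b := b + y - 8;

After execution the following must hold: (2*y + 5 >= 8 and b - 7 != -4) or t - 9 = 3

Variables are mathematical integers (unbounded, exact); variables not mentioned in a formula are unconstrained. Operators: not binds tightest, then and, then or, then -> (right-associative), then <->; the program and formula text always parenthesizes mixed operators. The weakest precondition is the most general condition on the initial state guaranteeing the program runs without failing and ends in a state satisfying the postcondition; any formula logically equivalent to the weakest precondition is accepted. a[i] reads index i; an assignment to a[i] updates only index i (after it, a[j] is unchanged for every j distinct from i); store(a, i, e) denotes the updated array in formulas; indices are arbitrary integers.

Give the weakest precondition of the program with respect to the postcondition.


Working backward. After the program, the postcondition (2*y + 5 >= 8 and b - 7 != -4) or t - 9 = 3 must hold; in canonical form it is (2*y >= 3 and b != 3) or t = 12.
Before b := b + y - 8: (2*y >= 3 and b + y != 11) or t = 12
Before tab[t + 2] := 3*y + b - 4: (2*y >= 3 and b + y != 11) or t = 12
Answer: WP = (2*y >= 3 and b + y != 11) or t = 12


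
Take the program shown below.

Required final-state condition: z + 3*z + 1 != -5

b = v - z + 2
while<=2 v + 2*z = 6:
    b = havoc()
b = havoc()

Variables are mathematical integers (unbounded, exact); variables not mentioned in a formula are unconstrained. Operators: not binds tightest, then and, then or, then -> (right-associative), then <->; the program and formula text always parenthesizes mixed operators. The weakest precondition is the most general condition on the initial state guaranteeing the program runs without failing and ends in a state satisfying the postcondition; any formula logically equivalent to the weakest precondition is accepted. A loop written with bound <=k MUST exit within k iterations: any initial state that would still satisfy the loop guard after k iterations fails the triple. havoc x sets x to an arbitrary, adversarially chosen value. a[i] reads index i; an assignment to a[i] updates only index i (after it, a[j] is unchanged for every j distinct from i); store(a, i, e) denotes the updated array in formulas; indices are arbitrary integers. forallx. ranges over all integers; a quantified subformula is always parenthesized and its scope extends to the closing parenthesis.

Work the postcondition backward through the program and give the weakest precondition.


Working backward. After the program, the postcondition z + 3*z + 1 != -5 must hold; in canonical form it is 4*z != -6.
Before havoc b: 4*z != -6
Before the loop (bound <=2), unroll the exhaustion recursion (WP_0 = exit-now case; WP_j = one more guarded iteration, up to j = 2):
  WP_0: (not (v + 2*z = 6)) and 4*z != -6
  WP_1: (v + 2*z = 6 -> ((not (v + 2*z = 6)) and 4*z != -6)) and ((not (v + 2*z = 6)) -> 4*z != -6)
  WP_2: (v + 2*z = 6 -> ((v + 2*z = 6 -> ((not (v + 2*z = 6)) and 4*z != -6)) and ((not (v + 2*z = 6)) -> 4*z != -6))) and ((not (v + 2*z = 6)) -> 4*z != -6)
So before the loop: (v + 2*z = 6 -> ((v + 2*z = 6 -> ((not (v + 2*z = 6)) and 4*z != -6)) and ((not (v + 2*z = 6)) -> 4*z != -6))) and ((not (v + 2*z = 6)) -> 4*z != -6)
Before b := v - z + 2: (v + 2*z = 6 -> ((v + 2*z = 6 -> ((not (v + 2*z = 6)) and 4*z != -6)) and ((not (v + 2*z = 6)) -> 4*z != -6))) and ((not (v + 2*z = 6)) -> 4*z != -6)
Answer: WP = (v + 2*z = 6 -> ((v + 2*z = 6 -> ((not (v + 2*z = 6)) and 4*z != -6)) and ((not (v + 2*z = 6)) -> 4*z != -6))) and ((not (v + 2*z = 6)) -> 4*z != -6)


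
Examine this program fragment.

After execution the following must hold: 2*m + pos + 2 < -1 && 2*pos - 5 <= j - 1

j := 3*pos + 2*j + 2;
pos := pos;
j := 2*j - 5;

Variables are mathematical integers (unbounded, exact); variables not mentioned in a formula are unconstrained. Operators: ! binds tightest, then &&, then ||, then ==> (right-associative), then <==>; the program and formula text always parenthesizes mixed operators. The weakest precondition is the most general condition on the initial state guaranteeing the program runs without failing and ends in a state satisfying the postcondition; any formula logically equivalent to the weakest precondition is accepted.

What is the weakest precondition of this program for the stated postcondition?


Working backward. After the program, the postcondition 2*m + pos + 2 < -1 && 2*pos - 5 <= j - 1 must hold; in canonical form it is 2*m + pos < -3 && 2*pos <= j + 4.
Before j := 2*j - 5: 2*m + pos < -3 && 2*pos <= 2*j - 1
Before pos := pos: 2*m + pos < -3 && 2*pos <= 2*j - 1
Before j := 3*pos + 2*j + 2: 2*m + pos < -3 && 4*j + 4*pos >= -3
Answer: WP = 2*m + pos < -3 && 4*j + 4*pos >= -3


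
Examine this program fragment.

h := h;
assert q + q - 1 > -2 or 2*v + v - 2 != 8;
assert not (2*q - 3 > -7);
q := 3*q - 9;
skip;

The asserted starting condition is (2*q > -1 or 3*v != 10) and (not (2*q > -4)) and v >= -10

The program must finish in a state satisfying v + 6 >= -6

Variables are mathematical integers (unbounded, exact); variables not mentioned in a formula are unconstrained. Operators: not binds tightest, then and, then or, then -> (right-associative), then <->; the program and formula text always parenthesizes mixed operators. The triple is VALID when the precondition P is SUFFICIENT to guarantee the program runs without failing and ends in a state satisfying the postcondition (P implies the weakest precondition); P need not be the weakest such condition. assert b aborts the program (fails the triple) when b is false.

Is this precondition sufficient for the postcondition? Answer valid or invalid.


Working backward. After the program, the postcondition v + 6 >= -6 must hold; in canonical form it is v >= -12.
Before skip: v >= -12
Before q := 3*q - 9: v >= -12
Before assert not (2*q - 3 > -7): (not (2*q > -4)) and v >= -12
Before assert q + q - 1 > -2 or 2*v + v - 2 != 8: (2*q > -1 or 3*v != 10) and (not (2*q > -4)) and v >= -12
Before h := h: (2*q > -1 or 3*v != 10) and (not (2*q > -4)) and v >= -12
The weakest precondition is (2*q > -1 or 3*v != 10) and (not (2*q > -4)) and v >= -12.
Check whether (2*q > -1 or 3*v != 10) and (not (2*q > -4)) and v >= -10 implies it.
Every state satisfying the precondition satisfies the weakest precondition: the implication holds.
Answer: valid


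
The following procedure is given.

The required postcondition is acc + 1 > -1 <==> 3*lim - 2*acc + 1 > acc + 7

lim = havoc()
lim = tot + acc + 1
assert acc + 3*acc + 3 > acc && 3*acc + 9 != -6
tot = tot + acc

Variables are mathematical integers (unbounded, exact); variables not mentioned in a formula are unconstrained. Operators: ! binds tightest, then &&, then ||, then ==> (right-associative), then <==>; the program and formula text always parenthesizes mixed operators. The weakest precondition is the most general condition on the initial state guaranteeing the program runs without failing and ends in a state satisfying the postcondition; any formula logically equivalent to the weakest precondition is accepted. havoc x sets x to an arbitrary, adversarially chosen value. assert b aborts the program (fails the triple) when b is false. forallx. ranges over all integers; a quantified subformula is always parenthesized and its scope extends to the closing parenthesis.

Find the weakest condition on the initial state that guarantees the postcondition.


Working backward. After the program, the postcondition acc + 1 > -1 <==> 3*lim - 2*acc + 1 > acc + 7 must hold; in canonical form it is acc > -2 <==> 3*lim > 3*acc + 6.
Before tot := tot + acc: acc > -2 <==> 3*lim > 3*acc + 6
Before assert acc + 3*acc + 3 > acc && 3*acc + 9 != -6: 3*acc > -3 && 3*acc != -15 && (acc > -2 <==> 3*lim > 3*acc + 6)
Before lim := tot + acc + 1: 3*acc > -3 && 3*acc != -15 && (acc > -2 <==> 3*tot > 3)
Before havoc lim: 3*acc > -3 && 3*acc != -15 && (acc > -2 <==> 3*tot > 3)
Answer: WP = 3*acc > -3 && 3*acc != -15 && (acc > -2 <==> 3*tot > 3)


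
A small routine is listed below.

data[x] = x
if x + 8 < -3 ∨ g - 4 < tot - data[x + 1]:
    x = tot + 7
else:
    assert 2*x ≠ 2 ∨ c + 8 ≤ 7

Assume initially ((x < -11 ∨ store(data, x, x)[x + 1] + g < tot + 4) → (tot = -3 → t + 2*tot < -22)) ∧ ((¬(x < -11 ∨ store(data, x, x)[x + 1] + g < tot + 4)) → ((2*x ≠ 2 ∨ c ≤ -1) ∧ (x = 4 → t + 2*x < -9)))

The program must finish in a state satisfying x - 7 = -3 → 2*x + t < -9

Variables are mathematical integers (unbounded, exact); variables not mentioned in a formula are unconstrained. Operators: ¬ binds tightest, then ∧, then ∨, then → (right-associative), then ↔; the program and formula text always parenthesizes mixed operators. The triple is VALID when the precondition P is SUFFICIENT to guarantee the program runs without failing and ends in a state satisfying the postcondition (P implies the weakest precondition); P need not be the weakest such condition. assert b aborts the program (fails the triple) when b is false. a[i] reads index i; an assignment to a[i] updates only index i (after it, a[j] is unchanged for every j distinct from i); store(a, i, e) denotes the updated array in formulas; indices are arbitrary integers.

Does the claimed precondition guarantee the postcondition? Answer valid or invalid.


Working backward. After the program, the postcondition x - 7 = -3 → 2*x + t < -9 must hold; in canonical form it is x = 4 → t + 2*x < -9.
Then branch requires tot = -3 → t + 2*tot < -23; else branch requires (2*x ≠ 2 ∨ c ≤ -1) ∧ (x = 4 → t + 2*x < -9).
Before the if: ((x < -11 ∨ data[x + 1] + g < tot + 4) → (tot = -3 → t + 2*tot < -23)) ∧ ((¬(x < -11 ∨ data[x + 1] + g < tot + 4)) → ((2*x ≠ 2 ∨ c ≤ -1) ∧ (x = 4 → t + 2*x < -9)))
Before data[x] := x: ((x < -11 ∨ store(data, x, x)[x + 1] + g < tot + 4) → (tot = -3 → t + 2*tot < -23)) ∧ ((¬(x < -11 ∨ store(data, x, x)[x + 1] + g < tot + 4)) → ((2*x ≠ 2 ∨ c ≤ -1) ∧ (x = 4 → t + 2*x < -9)))
The weakest precondition is ((x < -11 ∨ store(data, x, x)[x + 1] + g < tot + 4) → (tot = -3 → t + 2*tot < -23)) ∧ ((¬(x < -11 ∨ store(data, x, x)[x + 1] + g < tot + 4)) → ((2*x ≠ 2 ∨ c ≤ -1) ∧ (x = 4 → t + 2*x < -9))).
Check whether ((x < -11 ∨ store(data, x, x)[x + 1] + g < tot + 4) → (tot = -3 → t + 2*tot < -22)) ∧ ((¬(x < -11 ∨ store(data, x, x)[x + 1] + g < tot + 4)) → ((2*x ≠ 2 ∨ c ≤ -1) ∧ (x = 4 → t + 2*x < -9))) implies it.
Countermodel: at the initial state c = 0, data = {[-12] = 0, [-11] = 0, elsewhere 0}, g = 1, t = -17, tot = -3, x = -12, the precondition holds but the weakest precondition fails.
Answer: invalid


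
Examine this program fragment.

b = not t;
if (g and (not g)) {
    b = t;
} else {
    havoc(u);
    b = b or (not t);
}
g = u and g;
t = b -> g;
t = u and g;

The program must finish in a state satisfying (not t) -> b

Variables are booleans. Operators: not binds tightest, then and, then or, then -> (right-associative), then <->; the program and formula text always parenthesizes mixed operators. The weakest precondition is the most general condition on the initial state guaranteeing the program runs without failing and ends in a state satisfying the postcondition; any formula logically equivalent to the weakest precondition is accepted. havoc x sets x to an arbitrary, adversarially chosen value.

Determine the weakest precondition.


Working backward. After the program, (not t) -> b must hold.
Before t := u and g: (not (u and g)) -> b
Before t := b -> g: (not (u and g)) -> b
Before g := u and g: (not (u and g)) -> b
Then branch requires (not (u and g)) -> t; else branch requires ((not g) -> (b or (not t))) and (b or (not t)).
Before the if: ((not g) -> (b or (not t))) and (b or (not t))
Before b := not t: ((not g) -> (not t)) and (not t)
Answer: WP = ((not g) -> (not t)) and (not t)


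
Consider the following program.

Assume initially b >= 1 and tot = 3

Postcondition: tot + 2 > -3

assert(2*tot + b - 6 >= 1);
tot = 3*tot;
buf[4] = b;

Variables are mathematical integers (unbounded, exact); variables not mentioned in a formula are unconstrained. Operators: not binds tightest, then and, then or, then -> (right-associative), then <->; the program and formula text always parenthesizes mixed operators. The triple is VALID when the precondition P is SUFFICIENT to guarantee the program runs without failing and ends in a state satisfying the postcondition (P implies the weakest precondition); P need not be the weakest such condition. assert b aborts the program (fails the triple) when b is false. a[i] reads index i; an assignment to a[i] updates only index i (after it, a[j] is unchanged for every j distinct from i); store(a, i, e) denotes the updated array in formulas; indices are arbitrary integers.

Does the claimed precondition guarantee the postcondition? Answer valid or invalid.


Working backward. After the program, the postcondition tot + 2 > -3 must hold; in canonical form it is tot > -5.
Before buf[4] := b: tot > -5
Before tot := 3*tot: 3*tot > -5
Before assert 2*tot + b - 6 >= 1: b + 2*tot >= 7 and 3*tot > -5
The weakest precondition is b + 2*tot >= 7 and 3*tot > -5.
Check whether b >= 1 and tot = 3 implies it.
Every state satisfying the precondition satisfies the weakest precondition: the implication holds.
Answer: valid


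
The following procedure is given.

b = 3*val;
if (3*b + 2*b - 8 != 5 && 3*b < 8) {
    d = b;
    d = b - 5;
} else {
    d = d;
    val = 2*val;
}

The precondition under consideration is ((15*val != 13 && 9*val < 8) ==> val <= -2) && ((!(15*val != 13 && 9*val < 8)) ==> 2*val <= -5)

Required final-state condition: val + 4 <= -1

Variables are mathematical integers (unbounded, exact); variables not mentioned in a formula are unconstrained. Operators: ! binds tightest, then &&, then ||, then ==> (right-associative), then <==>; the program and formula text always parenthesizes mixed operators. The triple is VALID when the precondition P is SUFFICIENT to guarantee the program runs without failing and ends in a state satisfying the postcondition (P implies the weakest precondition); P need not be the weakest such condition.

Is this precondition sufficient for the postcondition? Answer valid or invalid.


Working backward. After the program, the postcondition val + 4 <= -1 must hold; in canonical form it is val <= -5.
Then branch requires val <= -5; else branch requires 2*val <= -5.
Before the if: ((5*b != 13 && 3*b < 8) ==> val <= -5) && ((!(5*b != 13 && 3*b < 8)) ==> 2*val <= -5)
Before b := 3*val: ((15*val != 13 && 9*val < 8) ==> val <= -5) && ((!(15*val != 13 && 9*val < 8)) ==> 2*val <= -5)
The weakest precondition is ((15*val != 13 && 9*val < 8) ==> val <= -5) && ((!(15*val != 13 && 9*val < 8)) ==> 2*val <= -5).
Check whether ((15*val != 13 && 9*val < 8) ==> val <= -2) && ((!(15*val != 13 && 9*val < 8)) ==> 2*val <= -5) implies it.
Countermodel: at the initial state val = -4, the precondition holds but the weakest precondition fails.
Answer: invalid


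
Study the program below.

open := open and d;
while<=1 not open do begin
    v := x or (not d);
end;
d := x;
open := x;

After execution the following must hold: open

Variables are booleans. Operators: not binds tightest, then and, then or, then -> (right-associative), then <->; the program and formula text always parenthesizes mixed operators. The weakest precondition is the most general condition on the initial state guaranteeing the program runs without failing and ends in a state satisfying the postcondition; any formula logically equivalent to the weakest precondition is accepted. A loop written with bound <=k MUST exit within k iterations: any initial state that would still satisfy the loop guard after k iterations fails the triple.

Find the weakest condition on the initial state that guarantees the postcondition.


Working backward. After the program, open must hold.
Before open := x: x
Before d := x: x
Before the loop (bound <=1), unroll the exhaustion recursion (WP_0 = exit-now case; WP_j = one more guarded iteration, up to j = 1):
  WP_0: open and x
  WP_1: ((not open) -> (open and x)) and (open -> x)
So before the loop: ((not open) -> (open and x)) and (open -> x)
Before open := open and d: ((not (open and d)) -> (open and d and x)) and ((open and d) -> x)
Answer: WP = ((not (open and d)) -> (open and d and x)) and ((open and d) -> x)


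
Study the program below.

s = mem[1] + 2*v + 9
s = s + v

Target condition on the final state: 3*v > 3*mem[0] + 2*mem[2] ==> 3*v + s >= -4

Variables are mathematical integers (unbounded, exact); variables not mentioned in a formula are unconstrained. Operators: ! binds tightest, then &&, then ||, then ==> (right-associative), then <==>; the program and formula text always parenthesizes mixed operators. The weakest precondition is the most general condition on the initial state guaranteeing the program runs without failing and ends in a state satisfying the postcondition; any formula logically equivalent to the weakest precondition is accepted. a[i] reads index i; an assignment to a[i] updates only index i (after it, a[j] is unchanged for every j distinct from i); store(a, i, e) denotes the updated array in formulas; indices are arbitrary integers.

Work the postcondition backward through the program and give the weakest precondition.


Working backward. After the program, the postcondition 3*v > 3*mem[0] + 2*mem[2] ==> 3*v + s >= -4 must hold; in canonical form it is 3*v > 3*mem[0] + 2*mem[2] ==> s + 3*v >= -4.
Before s := s + v: 3*v > 3*mem[0] + 2*mem[2] ==> s + 4*v >= -4
Before s := mem[1] + 2*v + 9: 3*v > 3*mem[0] + 2*mem[2] ==> mem[1] + 6*v >= -13
Answer: WP = 3*v > 3*mem[0] + 2*mem[2] ==> mem[1] + 6*v >= -13


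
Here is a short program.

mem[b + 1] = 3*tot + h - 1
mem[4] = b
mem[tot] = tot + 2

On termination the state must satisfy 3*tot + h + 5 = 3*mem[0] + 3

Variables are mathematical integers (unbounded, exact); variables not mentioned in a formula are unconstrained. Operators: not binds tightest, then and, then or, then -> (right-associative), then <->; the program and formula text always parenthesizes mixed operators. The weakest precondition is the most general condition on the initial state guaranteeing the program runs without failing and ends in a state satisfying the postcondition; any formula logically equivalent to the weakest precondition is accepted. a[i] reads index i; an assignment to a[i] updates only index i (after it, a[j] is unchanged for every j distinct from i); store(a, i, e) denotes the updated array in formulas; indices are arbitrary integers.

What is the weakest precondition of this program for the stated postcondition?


Working backward. After the program, the postcondition 3*tot + h + 5 = 3*mem[0] + 3 must hold; in canonical form it is h + 3*tot = 3*mem[0] - 2.
Before mem[tot] := tot + 2: h + 3*tot = 3*store(mem, tot, tot + 2)[0] - 2
Before mem[4] := b: h + 3*tot = 3*store(store(mem, 4, b), tot, tot + 2)[0] - 2
Before mem[b + 1] := 3*tot + h - 1: h + 3*tot = 3*store(store(store(mem, b + 1, h + 3*tot - 1), 4, b), tot, tot + 2)[0] - 2
Answer: WP = h + 3*tot = 3*store(store(store(mem, b + 1, h + 3*tot - 1), 4, b), tot, tot + 2)[0] - 2


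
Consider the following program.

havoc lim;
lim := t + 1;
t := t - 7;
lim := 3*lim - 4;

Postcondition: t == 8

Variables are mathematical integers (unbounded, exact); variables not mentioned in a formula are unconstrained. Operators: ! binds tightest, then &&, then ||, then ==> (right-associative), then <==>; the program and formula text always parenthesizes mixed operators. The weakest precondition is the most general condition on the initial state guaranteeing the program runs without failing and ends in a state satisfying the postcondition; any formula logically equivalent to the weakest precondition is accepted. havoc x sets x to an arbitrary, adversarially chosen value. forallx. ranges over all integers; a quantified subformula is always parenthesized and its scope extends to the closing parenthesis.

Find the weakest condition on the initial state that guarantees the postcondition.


Working backward. After the program, t == 8 must hold.
Before lim := 3*lim - 4: t == 8
Before t := t - 7: t == 15
Before lim := t + 1: t == 15
Before havoc lim: t == 15
Answer: WP = t == 15


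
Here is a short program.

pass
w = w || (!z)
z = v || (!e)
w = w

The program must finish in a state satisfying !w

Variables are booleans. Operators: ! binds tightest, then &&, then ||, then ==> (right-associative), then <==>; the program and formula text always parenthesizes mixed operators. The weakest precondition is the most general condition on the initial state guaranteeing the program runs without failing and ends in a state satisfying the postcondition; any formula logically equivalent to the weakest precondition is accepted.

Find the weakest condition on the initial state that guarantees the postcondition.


Working backward. After the program, !w must hold.
Before w := w: !w
Before z := v || (!e): !w
Before w := w || (!z): !(w || (!z))
Before skip: !(w || (!z))
Answer: WP = !(w || (!z))


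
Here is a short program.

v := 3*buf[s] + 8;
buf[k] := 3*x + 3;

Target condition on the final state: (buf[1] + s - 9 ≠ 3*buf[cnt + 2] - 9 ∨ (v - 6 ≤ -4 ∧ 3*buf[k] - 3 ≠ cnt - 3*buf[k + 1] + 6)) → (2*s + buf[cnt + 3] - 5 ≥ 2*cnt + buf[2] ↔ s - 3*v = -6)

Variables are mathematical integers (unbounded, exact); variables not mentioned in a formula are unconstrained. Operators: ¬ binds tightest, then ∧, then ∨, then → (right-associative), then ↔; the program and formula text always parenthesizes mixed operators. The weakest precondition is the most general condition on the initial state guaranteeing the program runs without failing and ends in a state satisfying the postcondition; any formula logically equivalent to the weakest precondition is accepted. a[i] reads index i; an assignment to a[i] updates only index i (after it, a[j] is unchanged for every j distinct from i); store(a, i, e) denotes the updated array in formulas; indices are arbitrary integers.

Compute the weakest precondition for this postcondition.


Working backward. After the program, the postcondition (buf[1] + s - 9 ≠ 3*buf[cnt + 2] - 9 ∨ (v - 6 ≤ -4 ∧ 3*buf[k] - 3 ≠ cnt - 3*buf[k + 1] + 6)) → (2*s + buf[cnt + 3] - 5 ≥ 2*cnt + buf[2] ↔ s - 3*v = -6) must hold; in canonical form it is (buf[1] + s ≠ 3*buf[cnt + 2] ∨ (v ≤ 2 ∧ 3*buf[k + 1] + 3*buf[k] ≠ cnt + 9)) → (buf[cnt + 3] + 2*s ≥ buf[2] + 2*cnt + 5 ↔ s = 3*v - 6).
Before buf[k] := 3*x + 3: (store(buf, k, 3*x + 3)[1] + s ≠ 3*store(buf, k, 3*x + 3)[cnt + 2] ∨ (v ≤ 2 ∧ 3*store(buf, k, 3*x + 3)[k + 1] + 3*store(buf, k, 3*x + 3)[k] ≠ cnt + 9)) → (store(buf, k, 3*x + 3)[cnt + 3] + 2*s ≥ store(buf, k, 3*x + 3)[2] + 2*cnt + 5 ↔ s = 3*v - 6)
Before v := 3*buf[s] + 8: (store(buf, k, 3*x + 3)[1] + s ≠ 3*store(buf, k, 3*x + 3)[cnt + 2] ∨ (3*buf[s] ≤ -6 ∧ 3*store(buf, k, 3*x + 3)[k + 1] + 3*store(buf, k, 3*x + 3)[k] ≠ cnt + 9)) → (store(buf, k, 3*x + 3)[cnt + 3] + 2*s ≥ store(buf, k, 3*x + 3)[2] + 2*cnt + 5 ↔ s = 9*buf[s] + 18)
Answer: WP = (store(buf, k, 3*x + 3)[1] + s ≠ 3*store(buf, k, 3*x + 3)[cnt + 2] ∨ (3*buf[s] ≤ -6 ∧ 3*store(buf, k, 3*x + 3)[k + 1] + 3*store(buf, k, 3*x + 3)[k] ≠ cnt + 9)) → (store(buf, k, 3*x + 3)[cnt + 3] + 2*s ≥ store(buf, k, 3*x + 3)[2] + 2*cnt + 5 ↔ s = 9*buf[s] + 18)


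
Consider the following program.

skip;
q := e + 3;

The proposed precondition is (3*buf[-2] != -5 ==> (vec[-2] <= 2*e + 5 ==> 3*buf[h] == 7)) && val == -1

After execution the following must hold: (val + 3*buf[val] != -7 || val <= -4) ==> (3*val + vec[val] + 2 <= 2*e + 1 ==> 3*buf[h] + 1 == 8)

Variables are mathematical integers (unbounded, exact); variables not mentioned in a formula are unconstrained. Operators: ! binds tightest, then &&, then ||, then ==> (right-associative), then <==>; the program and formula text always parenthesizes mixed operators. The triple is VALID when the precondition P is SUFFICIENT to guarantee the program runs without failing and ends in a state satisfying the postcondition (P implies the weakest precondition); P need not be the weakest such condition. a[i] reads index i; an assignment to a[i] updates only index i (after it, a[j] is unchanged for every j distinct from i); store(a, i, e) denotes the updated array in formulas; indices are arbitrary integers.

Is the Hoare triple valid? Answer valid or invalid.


Working backward. After the program, the postcondition (val + 3*buf[val] != -7 || val <= -4) ==> (3*val + vec[val] + 2 <= 2*e + 1 ==> 3*buf[h] + 1 == 8) must hold; in canonical form it is (3*buf[val] + val != -7 || val <= -4) ==> (vec[val] + 3*val <= 2*e - 1 ==> 3*buf[h] == 7).
Before q := e + 3: (3*buf[val] + val != -7 || val <= -4) ==> (vec[val] + 3*val <= 2*e - 1 ==> 3*buf[h] == 7)
Before skip: (3*buf[val] + val != -7 || val <= -4) ==> (vec[val] + 3*val <= 2*e - 1 ==> 3*buf[h] == 7)
The weakest precondition is (3*buf[val] + val != -7 || val <= -4) ==> (vec[val] + 3*val <= 2*e - 1 ==> 3*buf[h] == 7).
Check whether (3*buf[-2] != -5 ==> (vec[-2] <= 2*e + 5 ==> 3*buf[h] == 7)) && val == -1 implies it.
Countermodel: at the initial state buf = {[-2] = -1, [-1] = -1, [0] = -1, elsewhere -1}, e = 0, h = 0, val = -1, vec = {[-2] = 6, [-1] = 0, [0] = 0, elsewhere 0}, the precondition holds but the weakest precondition fails.
Answer: invalid


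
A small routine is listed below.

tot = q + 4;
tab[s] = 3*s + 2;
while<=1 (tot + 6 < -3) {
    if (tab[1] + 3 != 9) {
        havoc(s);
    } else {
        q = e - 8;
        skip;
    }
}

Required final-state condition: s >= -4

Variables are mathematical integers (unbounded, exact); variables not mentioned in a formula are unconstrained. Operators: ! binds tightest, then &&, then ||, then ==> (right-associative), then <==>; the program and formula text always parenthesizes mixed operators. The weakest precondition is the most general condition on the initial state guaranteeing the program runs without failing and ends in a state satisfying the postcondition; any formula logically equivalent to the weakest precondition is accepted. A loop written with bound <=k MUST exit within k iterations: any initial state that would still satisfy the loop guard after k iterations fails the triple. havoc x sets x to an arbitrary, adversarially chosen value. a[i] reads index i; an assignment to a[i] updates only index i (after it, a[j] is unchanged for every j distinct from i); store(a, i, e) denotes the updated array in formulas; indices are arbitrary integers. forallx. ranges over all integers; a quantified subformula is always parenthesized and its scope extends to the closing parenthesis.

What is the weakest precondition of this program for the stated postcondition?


Working backward. After the program, s >= -4 must hold.
Before the loop (bound <=1), unroll the exhaustion recursion (WP_0 = exit-now case; WP_j = one more guarded iteration, up to j = 1):
  WP_0: (!(tot < -9)) && s >= -4
  WP_1: (tot < -9 ==> ((tab[1] != 6 ==> (forall s_1. ((!(tot < -9)) && s_1 >= -4))) && ((!(tab[1] != 6)) ==> ((!(tot < -9)) && s >= -4)))) && ((!(tot < -9)) ==> s >= -4)
So before the loop: (tot < -9 ==> ((tab[1] != 6 ==> (forall s_1. ((!(tot < -9)) && s_1 >= -4))) && ((!(tab[1] != 6)) ==> ((!(tot < -9)) && s >= -4)))) && ((!(tot < -9)) ==> s >= -4)
Before tab[s] := 3*s + 2: (tot < -9 ==> ((store(tab, s, 3*s + 2)[1] != 6 ==> (forall s_1. ((!(tot < -9)) && s_1 >= -4))) && ((!(store(tab, s, 3*s + 2)[1] != 6)) ==> ((!(tot < -9)) && s >= -4)))) && ((!(tot < -9)) ==> s >= -4)
Before tot := q + 4: (q < -13 ==> ((store(tab, s, 3*s + 2)[1] != 6 ==> (forall s_1. ((!(q < -13)) && s_1 >= -4))) && ((!(store(tab, s, 3*s + 2)[1] != 6)) ==> ((!(q < -13)) && s >= -4)))) && ((!(q < -13)) ==> s >= -4)
Answer: WP = (q < -13 ==> ((store(tab, s, 3*s + 2)[1] != 6 ==> (forall s_1. ((!(q < -13)) && s_1 >= -4))) && ((!(store(tab, s, 3*s + 2)[1] != 6)) ==> ((!(q < -13)) && s >= -4)))) && ((!(q < -13)) ==> s >= -4)
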